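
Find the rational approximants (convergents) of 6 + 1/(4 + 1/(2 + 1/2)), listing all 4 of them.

Using the convergent recurrence p_i = a_i*p_{i-1} + p_{i-2}, q_i = a_i*q_{i-1} + q_{i-2} with p_{-2}=0, p_{-1}=1, q_{-2}=1, q_{-1}=0:
  i=0: a_0=6, p_0 = 6*1 + 0 = 6, q_0 = 6*0 + 1 = 1.
  i=1: a_1=4, p_1 = 4*6 + 1 = 25, q_1 = 4*1 + 0 = 4.
  i=2: a_2=2, p_2 = 2*25 + 6 = 56, q_2 = 2*4 + 1 = 9.
  i=3: a_3=2, p_3 = 2*56 + 25 = 137, q_3 = 2*9 + 4 = 22.

6/1, 25/4, 56/9, 137/22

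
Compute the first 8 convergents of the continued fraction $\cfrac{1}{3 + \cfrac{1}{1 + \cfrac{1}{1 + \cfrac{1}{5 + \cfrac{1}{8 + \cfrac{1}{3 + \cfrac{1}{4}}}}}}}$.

0/1, 1/3, 1/4, 2/7, 11/39, 90/319, 281/996, 1214/4303

Using the convergent recurrence p_i = a_i*p_{i-1} + p_{i-2}, q_i = a_i*q_{i-1} + q_{i-2} with p_{-2}=0, p_{-1}=1, q_{-2}=1, q_{-1}=0:
  i=0: a_0=0, p_0 = 0*1 + 0 = 0, q_0 = 0*0 + 1 = 1.
  i=1: a_1=3, p_1 = 3*0 + 1 = 1, q_1 = 3*1 + 0 = 3.
  i=2: a_2=1, p_2 = 1*1 + 0 = 1, q_2 = 1*3 + 1 = 4.
  i=3: a_3=1, p_3 = 1*1 + 1 = 2, q_3 = 1*4 + 3 = 7.
  i=4: a_4=5, p_4 = 5*2 + 1 = 11, q_4 = 5*7 + 4 = 39.
  i=5: a_5=8, p_5 = 8*11 + 2 = 90, q_5 = 8*39 + 7 = 319.
  i=6: a_6=3, p_6 = 3*90 + 11 = 281, q_6 = 3*319 + 39 = 996.
  i=7: a_7=4, p_7 = 4*281 + 90 = 1214, q_7 = 4*996 + 319 = 4303.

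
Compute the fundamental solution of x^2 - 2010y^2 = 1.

First expand sqrt(2010) as a continued fraction. With x_i = (sqrt(2010) + m_i)/d_i and (m_0, d_0) = (0, 1): a_0 = floor(sqrt(2010)) = 44, since 44^2 = 1936 <= 2010 < 2025 = 45^2.
Iterate m_{i+1} = d_i*a_i - m_i, d_{i+1} = (2010 - m_{i+1}^2)/d_i, a_{i+1} = floor((a_0 + m_{i+1})/d_{i+1}):
  m_1 = 1*44 - 0 = 44, d_1 = (2010 - 44^2)/1 = 74/1 = 74, a_1 = floor((44 + 44)/74) = 1.
  m_2 = 74*1 - 44 = 30, d_2 = (2010 - 30^2)/74 = 1110/74 = 15, a_2 = floor((44 + 30)/15) = 4.
  m_3 = 15*4 - 30 = 30, d_3 = (2010 - 30^2)/15 = 1110/15 = 74, a_3 = floor((44 + 30)/74) = 1.
  m_4 = 74*1 - 30 = 44, d_4 = (2010 - 44^2)/74 = 74/74 = 1, a_4 = floor((44 + 44)/1) = 88.
  m_5 = 1*88 - 44 = 44, d_5 = (2010 - 44^2)/1 = 74/1 = 74: (m_5, d_5) = (m_1, d_1) = (44, 74), so from here the quotients repeat a_1, ..., a_4; the period length is 4.
So sqrt(2010) = [44; (1, 4, 1, 88)] with period length k = 4.
k is even, so the fundamental solution of x^2 - 2010y^2 = 1 is (p_{k-1}, q_{k-1}) = (p_3, q_3); compute convergents through index 3.
Convergents (p_i = a_i*p_{i-1} + p_{i-2}, q_i = a_i*q_{i-1} + q_{i-2} with p_{-2}=0, p_{-1}=1, q_{-2}=1, q_{-1}=0):
  i=0: a_0=44, p_0 = 44*1 + 0 = 44, q_0 = 44*0 + 1 = 1.
  i=1: a_1=1, p_1 = 1*44 + 1 = 45, q_1 = 1*1 + 0 = 1.
  i=2: a_2=4, p_2 = 4*45 + 44 = 224, q_2 = 4*1 + 1 = 5.
  i=3: a_3=1, p_3 = 1*224 + 45 = 269, q_3 = 1*5 + 1 = 6.
Check: 269^2 - 2010*6^2 = 72361 - 72360 = 1, so (x, y) = (269, 6) solves the equation, and by the theorem it is the least positive solution.

(x, y) = (269, 6)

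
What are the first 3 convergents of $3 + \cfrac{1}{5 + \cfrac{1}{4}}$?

3/1, 16/5, 67/21

Using the convergent recurrence p_i = a_i*p_{i-1} + p_{i-2}, q_i = a_i*q_{i-1} + q_{i-2} with p_{-2}=0, p_{-1}=1, q_{-2}=1, q_{-1}=0:
  i=0: a_0=3, p_0 = 3*1 + 0 = 3, q_0 = 3*0 + 1 = 1.
  i=1: a_1=5, p_1 = 5*3 + 1 = 16, q_1 = 5*1 + 0 = 5.
  i=2: a_2=4, p_2 = 4*16 + 3 = 67, q_2 = 4*5 + 1 = 21.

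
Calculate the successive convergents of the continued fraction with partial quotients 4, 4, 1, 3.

Using the convergent recurrence p_i = a_i*p_{i-1} + p_{i-2}, q_i = a_i*q_{i-1} + q_{i-2} with p_{-2}=0, p_{-1}=1, q_{-2}=1, q_{-1}=0:
  i=0: a_0=4, p_0 = 4*1 + 0 = 4, q_0 = 4*0 + 1 = 1.
  i=1: a_1=4, p_1 = 4*4 + 1 = 17, q_1 = 4*1 + 0 = 4.
  i=2: a_2=1, p_2 = 1*17 + 4 = 21, q_2 = 1*4 + 1 = 5.
  i=3: a_3=3, p_3 = 3*21 + 17 = 80, q_3 = 3*5 + 4 = 19.

4/1, 17/4, 21/5, 80/19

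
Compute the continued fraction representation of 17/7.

[2; 2, 3]

Run the Euclidean algorithm on 17 and 7; the successive quotients are the partial quotients a_0, a_1, ... (each step inverts the fractional part left over by the previous one):
  17 = 2*7 + 3, so a_0 = 2.
  7 = 2*3 + 1, so a_1 = 2.
  3 = 3*1 + 0, so a_2 = 3.
The remainder reaches 0 after 3 divisions, so the expansion has 3 partial quotients, read off in order.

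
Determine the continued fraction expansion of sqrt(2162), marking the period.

[46; (2, 92)]

Write x_i = (sqrt(2162) + m_i)/d_i with (m_0, d_0) = (0, 1). a_0 = floor(sqrt(2162)) = 46, since 46^2 = 2116 <= 2162 < 2209 = 47^2.
Iterate m_{i+1} = d_i*a_i - m_i, d_{i+1} = (2162 - m_{i+1}^2)/d_i, a_{i+1} = floor((a_0 + m_{i+1})/d_{i+1}):
  m_1 = 1*46 - 0 = 46, d_1 = (2162 - 46^2)/1 = 46/1 = 46, a_1 = floor((46 + 46)/46) = 2.
  m_2 = 46*2 - 46 = 46, d_2 = (2162 - 46^2)/46 = 46/46 = 1, a_2 = floor((46 + 46)/1) = 92.
  m_3 = 1*92 - 46 = 46, d_3 = (2162 - 46^2)/1 = 46/1 = 46: (m_3, d_3) = (m_1, d_1) = (46, 46), so from here the quotients repeat a_1, a_2; the period length is 2.
Hence the expansion of sqrt(2162) is a_0 = 46 followed by the repeating block 2, 92 (period 2).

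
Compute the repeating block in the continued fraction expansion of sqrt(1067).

Write x_i = (sqrt(1067) + m_i)/d_i with (m_0, d_0) = (0, 1). a_0 = floor(sqrt(1067)) = 32, since 32^2 = 1024 <= 1067 < 1089 = 33^2.
Iterate m_{i+1} = d_i*a_i - m_i, d_{i+1} = (1067 - m_{i+1}^2)/d_i, a_{i+1} = floor((a_0 + m_{i+1})/d_{i+1}):
  m_1 = 1*32 - 0 = 32, d_1 = (1067 - 32^2)/1 = 43/1 = 43, a_1 = floor((32 + 32)/43) = 1.
  m_2 = 43*1 - 32 = 11, d_2 = (1067 - 11^2)/43 = 946/43 = 22, a_2 = floor((32 + 11)/22) = 1.
  m_3 = 22*1 - 11 = 11, d_3 = (1067 - 11^2)/22 = 946/22 = 43, a_3 = floor((32 + 11)/43) = 1.
  m_4 = 43*1 - 11 = 32, d_4 = (1067 - 32^2)/43 = 43/43 = 1, a_4 = floor((32 + 32)/1) = 64.
  m_5 = 1*64 - 32 = 32, d_5 = (1067 - 32^2)/1 = 43/1 = 43: (m_5, d_5) = (m_1, d_1) = (32, 43), so from here the quotients repeat a_1, ..., a_4; the period length is 4.
Hence the expansion of sqrt(1067) is a_0 = 32 followed by the repeating block 1, 1, 1, 64 (period 4).

[32; (1, 1, 1, 64)]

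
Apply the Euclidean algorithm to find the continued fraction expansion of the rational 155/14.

Run the Euclidean algorithm on 155 and 14; the successive quotients are the partial quotients a_0, a_1, ... (each step inverts the fractional part left over by the previous one):
  155 = 11*14 + 1, so a_0 = 11.
  14 = 14*1 + 0, so a_1 = 14.
The remainder reaches 0 after 2 divisions, so the expansion has 2 partial quotients, read off in order.

[11; 14]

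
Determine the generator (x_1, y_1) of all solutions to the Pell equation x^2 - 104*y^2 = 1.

First expand sqrt(104) as a continued fraction. With x_i = (sqrt(104) + m_i)/d_i and (m_0, d_0) = (0, 1): a_0 = floor(sqrt(104)) = 10, since 10^2 = 100 <= 104 < 121 = 11^2.
Iterate m_{i+1} = d_i*a_i - m_i, d_{i+1} = (104 - m_{i+1}^2)/d_i, a_{i+1} = floor((a_0 + m_{i+1})/d_{i+1}):
  m_1 = 1*10 - 0 = 10, d_1 = (104 - 10^2)/1 = 4/1 = 4, a_1 = floor((10 + 10)/4) = 5.
  m_2 = 4*5 - 10 = 10, d_2 = (104 - 10^2)/4 = 4/4 = 1, a_2 = floor((10 + 10)/1) = 20.
  m_3 = 1*20 - 10 = 10, d_3 = (104 - 10^2)/1 = 4/1 = 4: (m_3, d_3) = (m_1, d_1) = (10, 4), so from here the quotients repeat a_1, a_2; the period length is 2.
So sqrt(104) = [10; (5, 20)] with period length k = 2.
k is even, so the fundamental solution of x^2 - 104y^2 = 1 is (p_{k-1}, q_{k-1}) = (p_1, q_1); compute convergents through index 1.
Convergents (p_i = a_i*p_{i-1} + p_{i-2}, q_i = a_i*q_{i-1} + q_{i-2} with p_{-2}=0, p_{-1}=1, q_{-2}=1, q_{-1}=0):
  i=0: a_0=10, p_0 = 10*1 + 0 = 10, q_0 = 10*0 + 1 = 1.
  i=1: a_1=5, p_1 = 5*10 + 1 = 51, q_1 = 5*1 + 0 = 5.
Check: 51^2 - 104*5^2 = 2601 - 2600 = 1, so (x, y) = (51, 5) solves the equation, and by the theorem it is the least positive solution.

(x, y) = (51, 5)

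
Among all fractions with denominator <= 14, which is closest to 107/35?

43/14

Expand x = 107/35 as a continued fraction with the Euclidean algorithm:
  107 = 3*35 + 2, so a_0 = 3.
  35 = 17*2 + 1, so a_1 = 17.
  2 = 2*1 + 0, so a_2 = 2.
so x = [3; 17, 2].
Convergents (p_i = a_i*p_{i-1} + p_{i-2}, q_i = a_i*q_{i-1} + q_{i-2} with p_{-2}=0, p_{-1}=1, q_{-2}=1, q_{-1}=0), until the denominator exceeds 14:
  i=0: a_0=3, p_0 = 3*1 + 0 = 3, q_0 = 3*0 + 1 = 1.
  i=1: a_1=17, p_1 = 17*3 + 1 = 52, q_1 = 17*1 + 0 = 17.
q_1 = 17 > 14, so the last convergent with denominator <= 14 is p_0/q_0 = 3/1.
The closest fraction with denominator <= 14 is either p_0/q_0 or the intermediate fraction (k*p_0 + p_{-1})/(k*q_0 + q_{-1}) with the largest k >= 1 whose denominator stays <= 14; these approach x as k grows, and every other convergent or intermediate fraction in range is farther away.
Largest k: floor((14 - q_{-1})/q_0) = floor((14 - 0)/1) = 14 (using the seeds p_{-1} = 1, q_{-1} = 0).
That gives (14*3 + 1)/(14*1 + 0) = 43/14.
Compare the errors: |x - 3/1| = |107*1 - 3*35|/(35*1) = 2/35, and |x - 43/14| = |107*14 - 43*35|/(35*14) = 7/490.
Cross-multiplying, 7*35 = 245 < 980 = 2*490, so 7/490 is smaller: the intermediate fraction 43/14 is closer to x than 3/1.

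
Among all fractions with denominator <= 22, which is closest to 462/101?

Expand x = 462/101 as a continued fraction with the Euclidean algorithm:
  462 = 4*101 + 58, so a_0 = 4.
  101 = 1*58 + 43, so a_1 = 1.
  58 = 1*43 + 15, so a_2 = 1.
  43 = 2*15 + 13, so a_3 = 2.
  15 = 1*13 + 2, so a_4 = 1.
  13 = 6*2 + 1, so a_5 = 6.
  2 = 2*1 + 0, so a_6 = 2.
so x = [4; 1, 1, 2, 1, 6, 2].
Convergents (p_i = a_i*p_{i-1} + p_{i-2}, q_i = a_i*q_{i-1} + q_{i-2} with p_{-2}=0, p_{-1}=1, q_{-2}=1, q_{-1}=0), until the denominator exceeds 22:
  i=0: a_0=4, p_0 = 4*1 + 0 = 4, q_0 = 4*0 + 1 = 1.
  i=1: a_1=1, p_1 = 1*4 + 1 = 5, q_1 = 1*1 + 0 = 1.
  i=2: a_2=1, p_2 = 1*5 + 4 = 9, q_2 = 1*1 + 1 = 2.
  i=3: a_3=2, p_3 = 2*9 + 5 = 23, q_3 = 2*2 + 1 = 5.
  i=4: a_4=1, p_4 = 1*23 + 9 = 32, q_4 = 1*5 + 2 = 7.
  i=5: a_5=6, p_5 = 6*32 + 23 = 215, q_5 = 6*7 + 5 = 47.
q_5 = 47 > 22, so the last convergent with denominator <= 22 is p_4/q_4 = 32/7.
The closest fraction with denominator <= 22 is either p_4/q_4 or the intermediate fraction (k*p_4 + p_3)/(k*q_4 + q_3) with the largest k >= 1 whose denominator stays <= 22; these approach x as k grows, and every other convergent or intermediate fraction in range is farther away.
Largest k: floor((22 - q_3)/q_4) = floor((22 - 5)/7) = 2.
That gives (2*32 + 23)/(2*7 + 5) = 87/19.
Compare the errors: |x - 32/7| = |462*7 - 32*101|/(101*7) = 2/707, and |x - 87/19| = |462*19 - 87*101|/(101*19) = 9/1919.
Cross-multiplying, 2*1919 = 3838 < 6363 = 9*707, so 2/707 is smaller: the convergent 32/7 is closer to x than 87/19.

32/7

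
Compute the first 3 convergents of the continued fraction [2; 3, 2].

Using the convergent recurrence p_i = a_i*p_{i-1} + p_{i-2}, q_i = a_i*q_{i-1} + q_{i-2} with p_{-2}=0, p_{-1}=1, q_{-2}=1, q_{-1}=0:
  i=0: a_0=2, p_0 = 2*1 + 0 = 2, q_0 = 2*0 + 1 = 1.
  i=1: a_1=3, p_1 = 3*2 + 1 = 7, q_1 = 3*1 + 0 = 3.
  i=2: a_2=2, p_2 = 2*7 + 2 = 16, q_2 = 2*3 + 1 = 7.

2/1, 7/3, 16/7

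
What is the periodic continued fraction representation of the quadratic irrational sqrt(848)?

[29; (8, 3, 3, 3, 8, 58)]

Write x_i = (sqrt(848) + m_i)/d_i with (m_0, d_0) = (0, 1). a_0 = floor(sqrt(848)) = 29, since 29^2 = 841 <= 848 < 900 = 30^2.
Iterate m_{i+1} = d_i*a_i - m_i, d_{i+1} = (848 - m_{i+1}^2)/d_i, a_{i+1} = floor((a_0 + m_{i+1})/d_{i+1}):
  m_1 = 1*29 - 0 = 29, d_1 = (848 - 29^2)/1 = 7/1 = 7, a_1 = floor((29 + 29)/7) = 8.
  m_2 = 7*8 - 29 = 27, d_2 = (848 - 27^2)/7 = 119/7 = 17, a_2 = floor((29 + 27)/17) = 3.
  m_3 = 17*3 - 27 = 24, d_3 = (848 - 24^2)/17 = 272/17 = 16, a_3 = floor((29 + 24)/16) = 3.
  m_4 = 16*3 - 24 = 24, d_4 = (848 - 24^2)/16 = 272/16 = 17, a_4 = floor((29 + 24)/17) = 3.
  m_5 = 17*3 - 24 = 27, d_5 = (848 - 27^2)/17 = 119/17 = 7, a_5 = floor((29 + 27)/7) = 8.
  m_6 = 7*8 - 27 = 29, d_6 = (848 - 29^2)/7 = 7/7 = 1, a_6 = floor((29 + 29)/1) = 58.
  m_7 = 1*58 - 29 = 29, d_7 = (848 - 29^2)/1 = 7/1 = 7: (m_7, d_7) = (m_1, d_1) = (29, 7), so from here the quotients repeat a_1, ..., a_6; the period length is 6.
Hence the expansion of sqrt(848) is a_0 = 29 followed by the repeating block 8, 3, 3, 3, 8, 58 (period 6).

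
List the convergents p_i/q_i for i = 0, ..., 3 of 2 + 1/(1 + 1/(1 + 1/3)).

Using the convergent recurrence p_i = a_i*p_{i-1} + p_{i-2}, q_i = a_i*q_{i-1} + q_{i-2} with p_{-2}=0, p_{-1}=1, q_{-2}=1, q_{-1}=0:
  i=0: a_0=2, p_0 = 2*1 + 0 = 2, q_0 = 2*0 + 1 = 1.
  i=1: a_1=1, p_1 = 1*2 + 1 = 3, q_1 = 1*1 + 0 = 1.
  i=2: a_2=1, p_2 = 1*3 + 2 = 5, q_2 = 1*1 + 1 = 2.
  i=3: a_3=3, p_3 = 3*5 + 3 = 18, q_3 = 3*2 + 1 = 7.

2/1, 3/1, 5/2, 18/7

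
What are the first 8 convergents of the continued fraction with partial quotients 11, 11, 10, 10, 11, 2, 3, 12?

11/1, 122/11, 1231/111, 12432/1121, 137983/12442, 288398/26005, 1003177/90457, 12326522/1111489

Using the convergent recurrence p_i = a_i*p_{i-1} + p_{i-2}, q_i = a_i*q_{i-1} + q_{i-2} with p_{-2}=0, p_{-1}=1, q_{-2}=1, q_{-1}=0:
  i=0: a_0=11, p_0 = 11*1 + 0 = 11, q_0 = 11*0 + 1 = 1.
  i=1: a_1=11, p_1 = 11*11 + 1 = 122, q_1 = 11*1 + 0 = 11.
  i=2: a_2=10, p_2 = 10*122 + 11 = 1231, q_2 = 10*11 + 1 = 111.
  i=3: a_3=10, p_3 = 10*1231 + 122 = 12432, q_3 = 10*111 + 11 = 1121.
  i=4: a_4=11, p_4 = 11*12432 + 1231 = 137983, q_4 = 11*1121 + 111 = 12442.
  i=5: a_5=2, p_5 = 2*137983 + 12432 = 288398, q_5 = 2*12442 + 1121 = 26005.
  i=6: a_6=3, p_6 = 3*288398 + 137983 = 1003177, q_6 = 3*26005 + 12442 = 90457.
  i=7: a_7=12, p_7 = 12*1003177 + 288398 = 12326522, q_7 = 12*90457 + 26005 = 1111489.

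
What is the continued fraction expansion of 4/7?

[0; 1, 1, 3]

Run the Euclidean algorithm on 4 and 7; the successive quotients are the partial quotients a_0, a_1, ... (each step inverts the fractional part left over by the previous one):
  4 = 0*7 + 4, so a_0 = 0.
  7 = 1*4 + 3, so a_1 = 1.
  4 = 1*3 + 1, so a_2 = 1.
  3 = 3*1 + 0, so a_3 = 3.
The remainder reaches 0 after 4 divisions, so the expansion has 4 partial quotients, read off in order.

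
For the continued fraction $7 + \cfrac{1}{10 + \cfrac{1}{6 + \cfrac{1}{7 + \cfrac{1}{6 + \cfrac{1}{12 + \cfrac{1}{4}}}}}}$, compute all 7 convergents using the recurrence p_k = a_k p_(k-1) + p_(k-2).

7/1, 71/10, 433/61, 3102/437, 19045/2683, 231642/32633, 945613/133215

Using the convergent recurrence p_i = a_i*p_{i-1} + p_{i-2}, q_i = a_i*q_{i-1} + q_{i-2} with p_{-2}=0, p_{-1}=1, q_{-2}=1, q_{-1}=0:
  i=0: a_0=7, p_0 = 7*1 + 0 = 7, q_0 = 7*0 + 1 = 1.
  i=1: a_1=10, p_1 = 10*7 + 1 = 71, q_1 = 10*1 + 0 = 10.
  i=2: a_2=6, p_2 = 6*71 + 7 = 433, q_2 = 6*10 + 1 = 61.
  i=3: a_3=7, p_3 = 7*433 + 71 = 3102, q_3 = 7*61 + 10 = 437.
  i=4: a_4=6, p_4 = 6*3102 + 433 = 19045, q_4 = 6*437 + 61 = 2683.
  i=5: a_5=12, p_5 = 12*19045 + 3102 = 231642, q_5 = 12*2683 + 437 = 32633.
  i=6: a_6=4, p_6 = 4*231642 + 19045 = 945613, q_6 = 4*32633 + 2683 = 133215.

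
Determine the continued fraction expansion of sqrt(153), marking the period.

Write x_i = (sqrt(153) + m_i)/d_i with (m_0, d_0) = (0, 1). a_0 = floor(sqrt(153)) = 12, since 12^2 = 144 <= 153 < 169 = 13^2.
Iterate m_{i+1} = d_i*a_i - m_i, d_{i+1} = (153 - m_{i+1}^2)/d_i, a_{i+1} = floor((a_0 + m_{i+1})/d_{i+1}):
  m_1 = 1*12 - 0 = 12, d_1 = (153 - 12^2)/1 = 9/1 = 9, a_1 = floor((12 + 12)/9) = 2.
  m_2 = 9*2 - 12 = 6, d_2 = (153 - 6^2)/9 = 117/9 = 13, a_2 = floor((12 + 6)/13) = 1.
  m_3 = 13*1 - 6 = 7, d_3 = (153 - 7^2)/13 = 104/13 = 8, a_3 = floor((12 + 7)/8) = 2.
  m_4 = 8*2 - 7 = 9, d_4 = (153 - 9^2)/8 = 72/8 = 9, a_4 = floor((12 + 9)/9) = 2.
  m_5 = 9*2 - 9 = 9, d_5 = (153 - 9^2)/9 = 72/9 = 8, a_5 = floor((12 + 9)/8) = 2.
  m_6 = 8*2 - 9 = 7, d_6 = (153 - 7^2)/8 = 104/8 = 13, a_6 = floor((12 + 7)/13) = 1.
  m_7 = 13*1 - 7 = 6, d_7 = (153 - 6^2)/13 = 117/13 = 9, a_7 = floor((12 + 6)/9) = 2.
  m_8 = 9*2 - 6 = 12, d_8 = (153 - 12^2)/9 = 9/9 = 1, a_8 = floor((12 + 12)/1) = 24.
  m_9 = 1*24 - 12 = 12, d_9 = (153 - 12^2)/1 = 9/1 = 9: (m_9, d_9) = (m_1, d_1) = (12, 9), so from here the quotients repeat a_1, ..., a_8; the period length is 8.
Hence the expansion of sqrt(153) is a_0 = 12 followed by the repeating block 2, 1, 2, 2, 2, 1, 2, 24 (period 8).

[12; (2, 1, 2, 2, 2, 1, 2, 24)]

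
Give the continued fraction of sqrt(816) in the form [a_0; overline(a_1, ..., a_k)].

Write x_i = (sqrt(816) + m_i)/d_i with (m_0, d_0) = (0, 1). a_0 = floor(sqrt(816)) = 28, since 28^2 = 784 <= 816 < 841 = 29^2.
Iterate m_{i+1} = d_i*a_i - m_i, d_{i+1} = (816 - m_{i+1}^2)/d_i, a_{i+1} = floor((a_0 + m_{i+1})/d_{i+1}):
  m_1 = 1*28 - 0 = 28, d_1 = (816 - 28^2)/1 = 32/1 = 32, a_1 = floor((28 + 28)/32) = 1.
  m_2 = 32*1 - 28 = 4, d_2 = (816 - 4^2)/32 = 800/32 = 25, a_2 = floor((28 + 4)/25) = 1.
  m_3 = 25*1 - 4 = 21, d_3 = (816 - 21^2)/25 = 375/25 = 15, a_3 = floor((28 + 21)/15) = 3.
  m_4 = 15*3 - 21 = 24, d_4 = (816 - 24^2)/15 = 240/15 = 16, a_4 = floor((28 + 24)/16) = 3.
  m_5 = 16*3 - 24 = 24, d_5 = (816 - 24^2)/16 = 240/16 = 15, a_5 = floor((28 + 24)/15) = 3.
  m_6 = 15*3 - 24 = 21, d_6 = (816 - 21^2)/15 = 375/15 = 25, a_6 = floor((28 + 21)/25) = 1.
  m_7 = 25*1 - 21 = 4, d_7 = (816 - 4^2)/25 = 800/25 = 32, a_7 = floor((28 + 4)/32) = 1.
  m_8 = 32*1 - 4 = 28, d_8 = (816 - 28^2)/32 = 32/32 = 1, a_8 = floor((28 + 28)/1) = 56.
  m_9 = 1*56 - 28 = 28, d_9 = (816 - 28^2)/1 = 32/1 = 32: (m_9, d_9) = (m_1, d_1) = (28, 32), so from here the quotients repeat a_1, ..., a_8; the period length is 8.
Hence the expansion of sqrt(816) is a_0 = 28 followed by the repeating block 1, 1, 3, 3, 3, 1, 1, 56 (period 8).

[28; overline(1, 1, 3, 3, 3, 1, 1, 56)]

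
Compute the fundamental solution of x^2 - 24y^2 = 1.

First expand sqrt(24) as a continued fraction. With x_i = (sqrt(24) + m_i)/d_i and (m_0, d_0) = (0, 1): a_0 = floor(sqrt(24)) = 4, since 4^2 = 16 <= 24 < 25 = 5^2.
Iterate m_{i+1} = d_i*a_i - m_i, d_{i+1} = (24 - m_{i+1}^2)/d_i, a_{i+1} = floor((a_0 + m_{i+1})/d_{i+1}):
  m_1 = 1*4 - 0 = 4, d_1 = (24 - 4^2)/1 = 8/1 = 8, a_1 = floor((4 + 4)/8) = 1.
  m_2 = 8*1 - 4 = 4, d_2 = (24 - 4^2)/8 = 8/8 = 1, a_2 = floor((4 + 4)/1) = 8.
  m_3 = 1*8 - 4 = 4, d_3 = (24 - 4^2)/1 = 8/1 = 8: (m_3, d_3) = (m_1, d_1) = (4, 8), so from here the quotients repeat a_1, a_2; the period length is 2.
So sqrt(24) = [4; (1, 8)] with period length k = 2.
k is even, so the fundamental solution of x^2 - 24y^2 = 1 is (p_{k-1}, q_{k-1}) = (p_1, q_1); compute convergents through index 1.
Convergents (p_i = a_i*p_{i-1} + p_{i-2}, q_i = a_i*q_{i-1} + q_{i-2} with p_{-2}=0, p_{-1}=1, q_{-2}=1, q_{-1}=0):
  i=0: a_0=4, p_0 = 4*1 + 0 = 4, q_0 = 4*0 + 1 = 1.
  i=1: a_1=1, p_1 = 1*4 + 1 = 5, q_1 = 1*1 + 0 = 1.
Check: 5^2 - 24*1^2 = 25 - 24 = 1, so (x, y) = (5, 1) solves the equation, and by the theorem it is the least positive solution.

(x, y) = (5, 1)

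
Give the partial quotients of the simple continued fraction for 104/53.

[1; 1, 25, 2]

Run the Euclidean algorithm on 104 and 53; the successive quotients are the partial quotients a_0, a_1, ... (each step inverts the fractional part left over by the previous one):
  104 = 1*53 + 51, so a_0 = 1.
  53 = 1*51 + 2, so a_1 = 1.
  51 = 25*2 + 1, so a_2 = 25.
  2 = 2*1 + 0, so a_3 = 2.
The remainder reaches 0 after 4 divisions, so the expansion has 4 partial quotients, read off in order.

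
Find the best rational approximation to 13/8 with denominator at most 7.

Expand x = 13/8 as a continued fraction with the Euclidean algorithm:
  13 = 1*8 + 5, so a_0 = 1.
  8 = 1*5 + 3, so a_1 = 1.
  5 = 1*3 + 2, so a_2 = 1.
  3 = 1*2 + 1, so a_3 = 1.
  2 = 2*1 + 0, so a_4 = 2.
so x = [1; 1, 1, 1, 2].
Convergents (p_i = a_i*p_{i-1} + p_{i-2}, q_i = a_i*q_{i-1} + q_{i-2} with p_{-2}=0, p_{-1}=1, q_{-2}=1, q_{-1}=0), until the denominator exceeds 7:
  i=0: a_0=1, p_0 = 1*1 + 0 = 1, q_0 = 1*0 + 1 = 1.
  i=1: a_1=1, p_1 = 1*1 + 1 = 2, q_1 = 1*1 + 0 = 1.
  i=2: a_2=1, p_2 = 1*2 + 1 = 3, q_2 = 1*1 + 1 = 2.
  i=3: a_3=1, p_3 = 1*3 + 2 = 5, q_3 = 1*2 + 1 = 3.
  i=4: a_4=2, p_4 = 2*5 + 3 = 13, q_4 = 2*3 + 2 = 8.
q_4 = 8 > 7, so the last convergent with denominator <= 7 is p_3/q_3 = 5/3.
The closest fraction with denominator <= 7 is either p_3/q_3 or the intermediate fraction (k*p_3 + p_2)/(k*q_3 + q_2) with the largest k >= 1 whose denominator stays <= 7; these approach x as k grows, and every other convergent or intermediate fraction in range is farther away.
Largest k: floor((7 - q_2)/q_3) = floor((7 - 2)/3) = 1.
That gives (1*5 + 3)/(1*3 + 2) = 8/5.
Compare the errors: |x - 5/3| = |13*3 - 5*8|/(8*3) = 1/24, and |x - 8/5| = |13*5 - 8*8|/(8*5) = 1/40.
Cross-multiplying, 1*24 = 24 < 40 = 1*40, so 1/40 is smaller: the intermediate fraction 8/5 is closer to x than 5/3.

8/5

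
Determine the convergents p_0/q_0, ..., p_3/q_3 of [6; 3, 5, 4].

6/1, 19/3, 101/16, 423/67

Using the convergent recurrence p_i = a_i*p_{i-1} + p_{i-2}, q_i = a_i*q_{i-1} + q_{i-2} with p_{-2}=0, p_{-1}=1, q_{-2}=1, q_{-1}=0:
  i=0: a_0=6, p_0 = 6*1 + 0 = 6, q_0 = 6*0 + 1 = 1.
  i=1: a_1=3, p_1 = 3*6 + 1 = 19, q_1 = 3*1 + 0 = 3.
  i=2: a_2=5, p_2 = 5*19 + 6 = 101, q_2 = 5*3 + 1 = 16.
  i=3: a_3=4, p_3 = 4*101 + 19 = 423, q_3 = 4*16 + 3 = 67.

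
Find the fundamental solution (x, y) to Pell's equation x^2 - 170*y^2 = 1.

First expand sqrt(170) as a continued fraction. With x_i = (sqrt(170) + m_i)/d_i and (m_0, d_0) = (0, 1): a_0 = floor(sqrt(170)) = 13, since 13^2 = 169 <= 170 < 196 = 14^2.
Iterate m_{i+1} = d_i*a_i - m_i, d_{i+1} = (170 - m_{i+1}^2)/d_i, a_{i+1} = floor((a_0 + m_{i+1})/d_{i+1}):
  m_1 = 1*13 - 0 = 13, d_1 = (170 - 13^2)/1 = 1/1 = 1, a_1 = floor((13 + 13)/1) = 26.
  m_2 = 1*26 - 13 = 13, d_2 = (170 - 13^2)/1 = 1/1 = 1: (m_2, d_2) = (m_1, d_1) = (13, 1), so from here the quotient a_1 repeats; the period length is 1.
So sqrt(170) = [13; (26)] with period length k = 1.
k is odd, so (p_{k-1}, q_{k-1}) only solves x^2 - 170y^2 = -1 and the fundamental solution of x^2 - 170y^2 = 1 is (p_{2k-1}, q_{2k-1}) = (p_1, q_1); compute convergents through index 1, running through the period twice.
Convergents (p_i = a_i*p_{i-1} + p_{i-2}, q_i = a_i*q_{i-1} + q_{i-2} with p_{-2}=0, p_{-1}=1, q_{-2}=1, q_{-1}=0):
  i=0: a_0=13, p_0 = 13*1 + 0 = 13, q_0 = 13*0 + 1 = 1.
  i=1: a_1=26, p_1 = 26*13 + 1 = 339, q_1 = 26*1 + 0 = 26.
Indeed p_0^2 - 170*q_0^2 = 169 - 170 = -1, not +1.
Check: 339^2 - 170*26^2 = 114921 - 114920 = 1, so (x, y) = (339, 26) solves the equation, and by the theorem it is the least positive solution.

(x, y) = (339, 26)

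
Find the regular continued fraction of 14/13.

[1; 13]

Run the Euclidean algorithm on 14 and 13; the successive quotients are the partial quotients a_0, a_1, ... (each step inverts the fractional part left over by the previous one):
  14 = 1*13 + 1, so a_0 = 1.
  13 = 13*1 + 0, so a_1 = 13.
The remainder reaches 0 after 2 divisions, so the expansion has 2 partial quotients, read off in order.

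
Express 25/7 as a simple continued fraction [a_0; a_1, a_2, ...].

Run the Euclidean algorithm on 25 and 7; the successive quotients are the partial quotients a_0, a_1, ... (each step inverts the fractional part left over by the previous one):
  25 = 3*7 + 4, so a_0 = 3.
  7 = 1*4 + 3, so a_1 = 1.
  4 = 1*3 + 1, so a_2 = 1.
  3 = 3*1 + 0, so a_3 = 3.
The remainder reaches 0 after 4 divisions, so the expansion has 4 partial quotients, read off in order.

[3; 1, 1, 3]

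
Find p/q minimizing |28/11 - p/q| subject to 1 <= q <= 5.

5/2

Expand x = 28/11 as a continued fraction with the Euclidean algorithm:
  28 = 2*11 + 6, so a_0 = 2.
  11 = 1*6 + 5, so a_1 = 1.
  6 = 1*5 + 1, so a_2 = 1.
  5 = 5*1 + 0, so a_3 = 5.
so x = [2; 1, 1, 5].
Convergents (p_i = a_i*p_{i-1} + p_{i-2}, q_i = a_i*q_{i-1} + q_{i-2} with p_{-2}=0, p_{-1}=1, q_{-2}=1, q_{-1}=0), until the denominator exceeds 5:
  i=0: a_0=2, p_0 = 2*1 + 0 = 2, q_0 = 2*0 + 1 = 1.
  i=1: a_1=1, p_1 = 1*2 + 1 = 3, q_1 = 1*1 + 0 = 1.
  i=2: a_2=1, p_2 = 1*3 + 2 = 5, q_2 = 1*1 + 1 = 2.
  i=3: a_3=5, p_3 = 5*5 + 3 = 28, q_3 = 5*2 + 1 = 11.
q_3 = 11 > 5, so the last convergent with denominator <= 5 is p_2/q_2 = 5/2.
The closest fraction with denominator <= 5 is either p_2/q_2 or the intermediate fraction (k*p_2 + p_1)/(k*q_2 + q_1) with the largest k >= 1 whose denominator stays <= 5; these approach x as k grows, and every other convergent or intermediate fraction in range is farther away.
Largest k: floor((5 - q_1)/q_2) = floor((5 - 1)/2) = 2.
That gives (2*5 + 3)/(2*2 + 1) = 13/5.
Compare the errors: |x - 5/2| = |28*2 - 5*11|/(11*2) = 1/22, and |x - 13/5| = |28*5 - 13*11|/(11*5) = 3/55.
Cross-multiplying, 1*55 = 55 < 66 = 3*22, so 1/22 is smaller: the convergent 5/2 is closer to x than 13/5.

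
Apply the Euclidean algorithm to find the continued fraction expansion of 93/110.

Run the Euclidean algorithm on 93 and 110; the successive quotients are the partial quotients a_0, a_1, ... (each step inverts the fractional part left over by the previous one):
  93 = 0*110 + 93, so a_0 = 0.
  110 = 1*93 + 17, so a_1 = 1.
  93 = 5*17 + 8, so a_2 = 5.
  17 = 2*8 + 1, so a_3 = 2.
  8 = 8*1 + 0, so a_4 = 8.
The remainder reaches 0 after 5 divisions, so the expansion has 5 partial quotients, read off in order.

[0; 1, 5, 2, 8]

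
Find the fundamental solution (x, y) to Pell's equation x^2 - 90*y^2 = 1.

(x, y) = (19, 2)

First expand sqrt(90) as a continued fraction. With x_i = (sqrt(90) + m_i)/d_i and (m_0, d_0) = (0, 1): a_0 = floor(sqrt(90)) = 9, since 9^2 = 81 <= 90 < 100 = 10^2.
Iterate m_{i+1} = d_i*a_i - m_i, d_{i+1} = (90 - m_{i+1}^2)/d_i, a_{i+1} = floor((a_0 + m_{i+1})/d_{i+1}):
  m_1 = 1*9 - 0 = 9, d_1 = (90 - 9^2)/1 = 9/1 = 9, a_1 = floor((9 + 9)/9) = 2.
  m_2 = 9*2 - 9 = 9, d_2 = (90 - 9^2)/9 = 9/9 = 1, a_2 = floor((9 + 9)/1) = 18.
  m_3 = 1*18 - 9 = 9, d_3 = (90 - 9^2)/1 = 9/1 = 9: (m_3, d_3) = (m_1, d_1) = (9, 9), so from here the quotients repeat a_1, a_2; the period length is 2.
So sqrt(90) = [9; (2, 18)] with period length k = 2.
k is even, so the fundamental solution of x^2 - 90y^2 = 1 is (p_{k-1}, q_{k-1}) = (p_1, q_1); compute convergents through index 1.
Convergents (p_i = a_i*p_{i-1} + p_{i-2}, q_i = a_i*q_{i-1} + q_{i-2} with p_{-2}=0, p_{-1}=1, q_{-2}=1, q_{-1}=0):
  i=0: a_0=9, p_0 = 9*1 + 0 = 9, q_0 = 9*0 + 1 = 1.
  i=1: a_1=2, p_1 = 2*9 + 1 = 19, q_1 = 2*1 + 0 = 2.
Check: 19^2 - 90*2^2 = 361 - 360 = 1, so (x, y) = (19, 2) solves the equation, and by the theorem it is the least positive solution.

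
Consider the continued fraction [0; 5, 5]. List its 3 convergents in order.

Using the convergent recurrence p_i = a_i*p_{i-1} + p_{i-2}, q_i = a_i*q_{i-1} + q_{i-2} with p_{-2}=0, p_{-1}=1, q_{-2}=1, q_{-1}=0:
  i=0: a_0=0, p_0 = 0*1 + 0 = 0, q_0 = 0*0 + 1 = 1.
  i=1: a_1=5, p_1 = 5*0 + 1 = 1, q_1 = 5*1 + 0 = 5.
  i=2: a_2=5, p_2 = 5*1 + 0 = 5, q_2 = 5*5 + 1 = 26.

0/1, 1/5, 5/26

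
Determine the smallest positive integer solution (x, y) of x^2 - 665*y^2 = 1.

First expand sqrt(665) as a continued fraction. With x_i = (sqrt(665) + m_i)/d_i and (m_0, d_0) = (0, 1): a_0 = floor(sqrt(665)) = 25, since 25^2 = 625 <= 665 < 676 = 26^2.
Iterate m_{i+1} = d_i*a_i - m_i, d_{i+1} = (665 - m_{i+1}^2)/d_i, a_{i+1} = floor((a_0 + m_{i+1})/d_{i+1}):
  m_1 = 1*25 - 0 = 25, d_1 = (665 - 25^2)/1 = 40/1 = 40, a_1 = floor((25 + 25)/40) = 1.
  m_2 = 40*1 - 25 = 15, d_2 = (665 - 15^2)/40 = 440/40 = 11, a_2 = floor((25 + 15)/11) = 3.
  m_3 = 11*3 - 15 = 18, d_3 = (665 - 18^2)/11 = 341/11 = 31, a_3 = floor((25 + 18)/31) = 1.
  m_4 = 31*1 - 18 = 13, d_4 = (665 - 13^2)/31 = 496/31 = 16, a_4 = floor((25 + 13)/16) = 2.
  m_5 = 16*2 - 13 = 19, d_5 = (665 - 19^2)/16 = 304/16 = 19, a_5 = floor((25 + 19)/19) = 2.
  m_6 = 19*2 - 19 = 19, d_6 = (665 - 19^2)/19 = 304/19 = 16, a_6 = floor((25 + 19)/16) = 2.
  m_7 = 16*2 - 19 = 13, d_7 = (665 - 13^2)/16 = 496/16 = 31, a_7 = floor((25 + 13)/31) = 1.
  m_8 = 31*1 - 13 = 18, d_8 = (665 - 18^2)/31 = 341/31 = 11, a_8 = floor((25 + 18)/11) = 3.
  m_9 = 11*3 - 18 = 15, d_9 = (665 - 15^2)/11 = 440/11 = 40, a_9 = floor((25 + 15)/40) = 1.
  m_10 = 40*1 - 15 = 25, d_10 = (665 - 25^2)/40 = 40/40 = 1, a_10 = floor((25 + 25)/1) = 50.
  m_11 = 1*50 - 25 = 25, d_11 = (665 - 25^2)/1 = 40/1 = 40: (m_11, d_11) = (m_1, d_1) = (25, 40), so from here the quotients repeat a_1, ..., a_10; the period length is 10.
So sqrt(665) = [25; (1, 3, 1, 2, 2, 2, 1, 3, 1, 50)] with period length k = 10.
k is even, so the fundamental solution of x^2 - 665y^2 = 1 is (p_{k-1}, q_{k-1}) = (p_9, q_9); compute convergents through index 9.
Convergents (p_i = a_i*p_{i-1} + p_{i-2}, q_i = a_i*q_{i-1} + q_{i-2} with p_{-2}=0, p_{-1}=1, q_{-2}=1, q_{-1}=0):
  i=0: a_0=25, p_0 = 25*1 + 0 = 25, q_0 = 25*0 + 1 = 1.
  i=1: a_1=1, p_1 = 1*25 + 1 = 26, q_1 = 1*1 + 0 = 1.
  i=2: a_2=3, p_2 = 3*26 + 25 = 103, q_2 = 3*1 + 1 = 4.
  i=3: a_3=1, p_3 = 1*103 + 26 = 129, q_3 = 1*4 + 1 = 5.
  i=4: a_4=2, p_4 = 2*129 + 103 = 361, q_4 = 2*5 + 4 = 14.
  i=5: a_5=2, p_5 = 2*361 + 129 = 851, q_5 = 2*14 + 5 = 33.
  i=6: a_6=2, p_6 = 2*851 + 361 = 2063, q_6 = 2*33 + 14 = 80.
  i=7: a_7=1, p_7 = 1*2063 + 851 = 2914, q_7 = 1*80 + 33 = 113.
  i=8: a_8=3, p_8 = 3*2914 + 2063 = 10805, q_8 = 3*113 + 80 = 419.
  i=9: a_9=1, p_9 = 1*10805 + 2914 = 13719, q_9 = 1*419 + 113 = 532.
Check: 13719^2 - 665*532^2 = 188210961 - 188210960 = 1, so (x, y) = (13719, 532) solves the equation, and by the theorem it is the least positive solution.

(x, y) = (13719, 532)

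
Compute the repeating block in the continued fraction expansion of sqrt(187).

Write x_i = (sqrt(187) + m_i)/d_i with (m_0, d_0) = (0, 1). a_0 = floor(sqrt(187)) = 13, since 13^2 = 169 <= 187 < 196 = 14^2.
Iterate m_{i+1} = d_i*a_i - m_i, d_{i+1} = (187 - m_{i+1}^2)/d_i, a_{i+1} = floor((a_0 + m_{i+1})/d_{i+1}):
  m_1 = 1*13 - 0 = 13, d_1 = (187 - 13^2)/1 = 18/1 = 18, a_1 = floor((13 + 13)/18) = 1.
  m_2 = 18*1 - 13 = 5, d_2 = (187 - 5^2)/18 = 162/18 = 9, a_2 = floor((13 + 5)/9) = 2.
  m_3 = 9*2 - 5 = 13, d_3 = (187 - 13^2)/9 = 18/9 = 2, a_3 = floor((13 + 13)/2) = 13.
  m_4 = 2*13 - 13 = 13, d_4 = (187 - 13^2)/2 = 18/2 = 9, a_4 = floor((13 + 13)/9) = 2.
  m_5 = 9*2 - 13 = 5, d_5 = (187 - 5^2)/9 = 162/9 = 18, a_5 = floor((13 + 5)/18) = 1.
  m_6 = 18*1 - 5 = 13, d_6 = (187 - 13^2)/18 = 18/18 = 1, a_6 = floor((13 + 13)/1) = 26.
  m_7 = 1*26 - 13 = 13, d_7 = (187 - 13^2)/1 = 18/1 = 18: (m_7, d_7) = (m_1, d_1) = (13, 18), so from here the quotients repeat a_1, ..., a_6; the period length is 6.
Hence the expansion of sqrt(187) is a_0 = 13 followed by the repeating block 1, 2, 13, 2, 1, 26 (period 6).

[13; (1, 2, 13, 2, 1, 26)]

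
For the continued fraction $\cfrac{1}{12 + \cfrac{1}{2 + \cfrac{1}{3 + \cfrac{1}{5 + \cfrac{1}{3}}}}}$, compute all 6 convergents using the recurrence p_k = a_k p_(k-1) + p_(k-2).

Using the convergent recurrence p_i = a_i*p_{i-1} + p_{i-2}, q_i = a_i*q_{i-1} + q_{i-2} with p_{-2}=0, p_{-1}=1, q_{-2}=1, q_{-1}=0:
  i=0: a_0=0, p_0 = 0*1 + 0 = 0, q_0 = 0*0 + 1 = 1.
  i=1: a_1=12, p_1 = 12*0 + 1 = 1, q_1 = 12*1 + 0 = 12.
  i=2: a_2=2, p_2 = 2*1 + 0 = 2, q_2 = 2*12 + 1 = 25.
  i=3: a_3=3, p_3 = 3*2 + 1 = 7, q_3 = 3*25 + 12 = 87.
  i=4: a_4=5, p_4 = 5*7 + 2 = 37, q_4 = 5*87 + 25 = 460.
  i=5: a_5=3, p_5 = 3*37 + 7 = 118, q_5 = 3*460 + 87 = 1467.

0/1, 1/12, 2/25, 7/87, 37/460, 118/1467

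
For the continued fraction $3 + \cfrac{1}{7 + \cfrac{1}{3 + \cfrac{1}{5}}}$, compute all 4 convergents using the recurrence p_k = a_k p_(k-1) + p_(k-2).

Using the convergent recurrence p_i = a_i*p_{i-1} + p_{i-2}, q_i = a_i*q_{i-1} + q_{i-2} with p_{-2}=0, p_{-1}=1, q_{-2}=1, q_{-1}=0:
  i=0: a_0=3, p_0 = 3*1 + 0 = 3, q_0 = 3*0 + 1 = 1.
  i=1: a_1=7, p_1 = 7*3 + 1 = 22, q_1 = 7*1 + 0 = 7.
  i=2: a_2=3, p_2 = 3*22 + 3 = 69, q_2 = 3*7 + 1 = 22.
  i=3: a_3=5, p_3 = 5*69 + 22 = 367, q_3 = 5*22 + 7 = 117.

3/1, 22/7, 69/22, 367/117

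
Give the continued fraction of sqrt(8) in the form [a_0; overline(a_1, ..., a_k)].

[2; overline(1, 4)]

Write x_i = (sqrt(8) + m_i)/d_i with (m_0, d_0) = (0, 1). a_0 = floor(sqrt(8)) = 2, since 2^2 = 4 <= 8 < 9 = 3^2.
Iterate m_{i+1} = d_i*a_i - m_i, d_{i+1} = (8 - m_{i+1}^2)/d_i, a_{i+1} = floor((a_0 + m_{i+1})/d_{i+1}):
  m_1 = 1*2 - 0 = 2, d_1 = (8 - 2^2)/1 = 4/1 = 4, a_1 = floor((2 + 2)/4) = 1.
  m_2 = 4*1 - 2 = 2, d_2 = (8 - 2^2)/4 = 4/4 = 1, a_2 = floor((2 + 2)/1) = 4.
  m_3 = 1*4 - 2 = 2, d_3 = (8 - 2^2)/1 = 4/1 = 4: (m_3, d_3) = (m_1, d_1) = (2, 4), so from here the quotients repeat a_1, a_2; the period length is 2.
Hence the expansion of sqrt(8) is a_0 = 2 followed by the repeating block 1, 4 (period 2).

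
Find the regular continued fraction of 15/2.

Run the Euclidean algorithm on 15 and 2; the successive quotients are the partial quotients a_0, a_1, ... (each step inverts the fractional part left over by the previous one):
  15 = 7*2 + 1, so a_0 = 7.
  2 = 2*1 + 0, so a_1 = 2.
The remainder reaches 0 after 2 divisions, so the expansion has 2 partial quotients, read off in order.

[7; 2]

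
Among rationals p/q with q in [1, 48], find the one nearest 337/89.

Expand x = 337/89 as a continued fraction with the Euclidean algorithm:
  337 = 3*89 + 70, so a_0 = 3.
  89 = 1*70 + 19, so a_1 = 1.
  70 = 3*19 + 13, so a_2 = 3.
  19 = 1*13 + 6, so a_3 = 1.
  13 = 2*6 + 1, so a_4 = 2.
  6 = 6*1 + 0, so a_5 = 6.
so x = [3; 1, 3, 1, 2, 6].
Convergents (p_i = a_i*p_{i-1} + p_{i-2}, q_i = a_i*q_{i-1} + q_{i-2} with p_{-2}=0, p_{-1}=1, q_{-2}=1, q_{-1}=0), until the denominator exceeds 48:
  i=0: a_0=3, p_0 = 3*1 + 0 = 3, q_0 = 3*0 + 1 = 1.
  i=1: a_1=1, p_1 = 1*3 + 1 = 4, q_1 = 1*1 + 0 = 1.
  i=2: a_2=3, p_2 = 3*4 + 3 = 15, q_2 = 3*1 + 1 = 4.
  i=3: a_3=1, p_3 = 1*15 + 4 = 19, q_3 = 1*4 + 1 = 5.
  i=4: a_4=2, p_4 = 2*19 + 15 = 53, q_4 = 2*5 + 4 = 14.
  i=5: a_5=6, p_5 = 6*53 + 19 = 337, q_5 = 6*14 + 5 = 89.
q_5 = 89 > 48, so the last convergent with denominator <= 48 is p_4/q_4 = 53/14.
The closest fraction with denominator <= 48 is either p_4/q_4 or the intermediate fraction (k*p_4 + p_3)/(k*q_4 + q_3) with the largest k >= 1 whose denominator stays <= 48; these approach x as k grows, and every other convergent or intermediate fraction in range is farther away.
Largest k: floor((48 - q_3)/q_4) = floor((48 - 5)/14) = 3.
That gives (3*53 + 19)/(3*14 + 5) = 178/47.
Compare the errors: |x - 53/14| = |337*14 - 53*89|/(89*14) = 1/1246, and |x - 178/47| = |337*47 - 178*89|/(89*47) = 3/4183.
Cross-multiplying, 3*1246 = 3738 < 4183 = 1*4183, so 3/4183 is smaller: the intermediate fraction 178/47 is closer to x than 53/14.

178/47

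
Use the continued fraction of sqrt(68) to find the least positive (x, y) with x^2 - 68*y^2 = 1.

(x, y) = (33, 4)

First expand sqrt(68) as a continued fraction. With x_i = (sqrt(68) + m_i)/d_i and (m_0, d_0) = (0, 1): a_0 = floor(sqrt(68)) = 8, since 8^2 = 64 <= 68 < 81 = 9^2.
Iterate m_{i+1} = d_i*a_i - m_i, d_{i+1} = (68 - m_{i+1}^2)/d_i, a_{i+1} = floor((a_0 + m_{i+1})/d_{i+1}):
  m_1 = 1*8 - 0 = 8, d_1 = (68 - 8^2)/1 = 4/1 = 4, a_1 = floor((8 + 8)/4) = 4.
  m_2 = 4*4 - 8 = 8, d_2 = (68 - 8^2)/4 = 4/4 = 1, a_2 = floor((8 + 8)/1) = 16.
  m_3 = 1*16 - 8 = 8, d_3 = (68 - 8^2)/1 = 4/1 = 4: (m_3, d_3) = (m_1, d_1) = (8, 4), so from here the quotients repeat a_1, a_2; the period length is 2.
So sqrt(68) = [8; (4, 16)] with period length k = 2.
k is even, so the fundamental solution of x^2 - 68y^2 = 1 is (p_{k-1}, q_{k-1}) = (p_1, q_1); compute convergents through index 1.
Convergents (p_i = a_i*p_{i-1} + p_{i-2}, q_i = a_i*q_{i-1} + q_{i-2} with p_{-2}=0, p_{-1}=1, q_{-2}=1, q_{-1}=0):
  i=0: a_0=8, p_0 = 8*1 + 0 = 8, q_0 = 8*0 + 1 = 1.
  i=1: a_1=4, p_1 = 4*8 + 1 = 33, q_1 = 4*1 + 0 = 4.
Check: 33^2 - 68*4^2 = 1089 - 1088 = 1, so (x, y) = (33, 4) solves the equation, and by the theorem it is the least positive solution.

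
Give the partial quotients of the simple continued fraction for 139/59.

Run the Euclidean algorithm on 139 and 59; the successive quotients are the partial quotients a_0, a_1, ... (each step inverts the fractional part left over by the previous one):
  139 = 2*59 + 21, so a_0 = 2.
  59 = 2*21 + 17, so a_1 = 2.
  21 = 1*17 + 4, so a_2 = 1.
  17 = 4*4 + 1, so a_3 = 4.
  4 = 4*1 + 0, so a_4 = 4.
The remainder reaches 0 after 5 divisions, so the expansion has 5 partial quotients, read off in order.

[2; 2, 1, 4, 4]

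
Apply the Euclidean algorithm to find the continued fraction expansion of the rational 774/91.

[8; 1, 1, 45]

Run the Euclidean algorithm on 774 and 91; the successive quotients are the partial quotients a_0, a_1, ... (each step inverts the fractional part left over by the previous one):
  774 = 8*91 + 46, so a_0 = 8.
  91 = 1*46 + 45, so a_1 = 1.
  46 = 1*45 + 1, so a_2 = 1.
  45 = 45*1 + 0, so a_3 = 45.
The remainder reaches 0 after 4 divisions, so the expansion has 4 partial quotients, read off in order.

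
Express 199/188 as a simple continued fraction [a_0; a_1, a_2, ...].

Run the Euclidean algorithm on 199 and 188; the successive quotients are the partial quotients a_0, a_1, ... (each step inverts the fractional part left over by the previous one):
  199 = 1*188 + 11, so a_0 = 1.
  188 = 17*11 + 1, so a_1 = 17.
  11 = 11*1 + 0, so a_2 = 11.
The remainder reaches 0 after 3 divisions, so the expansion has 3 partial quotients, read off in order.

[1; 17, 11]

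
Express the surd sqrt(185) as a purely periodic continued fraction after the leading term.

Write x_i = (sqrt(185) + m_i)/d_i with (m_0, d_0) = (0, 1). a_0 = floor(sqrt(185)) = 13, since 13^2 = 169 <= 185 < 196 = 14^2.
Iterate m_{i+1} = d_i*a_i - m_i, d_{i+1} = (185 - m_{i+1}^2)/d_i, a_{i+1} = floor((a_0 + m_{i+1})/d_{i+1}):
  m_1 = 1*13 - 0 = 13, d_1 = (185 - 13^2)/1 = 16/1 = 16, a_1 = floor((13 + 13)/16) = 1.
  m_2 = 16*1 - 13 = 3, d_2 = (185 - 3^2)/16 = 176/16 = 11, a_2 = floor((13 + 3)/11) = 1.
  m_3 = 11*1 - 3 = 8, d_3 = (185 - 8^2)/11 = 121/11 = 11, a_3 = floor((13 + 8)/11) = 1.
  m_4 = 11*1 - 8 = 3, d_4 = (185 - 3^2)/11 = 176/11 = 16, a_4 = floor((13 + 3)/16) = 1.
  m_5 = 16*1 - 3 = 13, d_5 = (185 - 13^2)/16 = 16/16 = 1, a_5 = floor((13 + 13)/1) = 26.
  m_6 = 1*26 - 13 = 13, d_6 = (185 - 13^2)/1 = 16/1 = 16: (m_6, d_6) = (m_1, d_1) = (13, 16), so from here the quotients repeat a_1, ..., a_5; the period length is 5.
Hence the expansion of sqrt(185) is a_0 = 13 followed by the repeating block 1, 1, 1, 1, 26 (period 5).

[13; (1, 1, 1, 1, 26)]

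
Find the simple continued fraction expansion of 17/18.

[0; 1, 17]

Run the Euclidean algorithm on 17 and 18; the successive quotients are the partial quotients a_0, a_1, ... (each step inverts the fractional part left over by the previous one):
  17 = 0*18 + 17, so a_0 = 0.
  18 = 1*17 + 1, so a_1 = 1.
  17 = 17*1 + 0, so a_2 = 17.
The remainder reaches 0 after 3 divisions, so the expansion has 3 partial quotients, read off in order.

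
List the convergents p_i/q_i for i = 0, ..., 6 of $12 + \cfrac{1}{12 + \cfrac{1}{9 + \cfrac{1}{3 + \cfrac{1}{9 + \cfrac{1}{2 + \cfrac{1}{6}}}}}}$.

12/1, 145/12, 1317/109, 4096/339, 38181/3160, 80458/6659, 520929/43114

Using the convergent recurrence p_i = a_i*p_{i-1} + p_{i-2}, q_i = a_i*q_{i-1} + q_{i-2} with p_{-2}=0, p_{-1}=1, q_{-2}=1, q_{-1}=0:
  i=0: a_0=12, p_0 = 12*1 + 0 = 12, q_0 = 12*0 + 1 = 1.
  i=1: a_1=12, p_1 = 12*12 + 1 = 145, q_1 = 12*1 + 0 = 12.
  i=2: a_2=9, p_2 = 9*145 + 12 = 1317, q_2 = 9*12 + 1 = 109.
  i=3: a_3=3, p_3 = 3*1317 + 145 = 4096, q_3 = 3*109 + 12 = 339.
  i=4: a_4=9, p_4 = 9*4096 + 1317 = 38181, q_4 = 9*339 + 109 = 3160.
  i=5: a_5=2, p_5 = 2*38181 + 4096 = 80458, q_5 = 2*3160 + 339 = 6659.
  i=6: a_6=6, p_6 = 6*80458 + 38181 = 520929, q_6 = 6*6659 + 3160 = 43114.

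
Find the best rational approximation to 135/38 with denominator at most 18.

Expand x = 135/38 as a continued fraction with the Euclidean algorithm:
  135 = 3*38 + 21, so a_0 = 3.
  38 = 1*21 + 17, so a_1 = 1.
  21 = 1*17 + 4, so a_2 = 1.
  17 = 4*4 + 1, so a_3 = 4.
  4 = 4*1 + 0, so a_4 = 4.
so x = [3; 1, 1, 4, 4].
Convergents (p_i = a_i*p_{i-1} + p_{i-2}, q_i = a_i*q_{i-1} + q_{i-2} with p_{-2}=0, p_{-1}=1, q_{-2}=1, q_{-1}=0), until the denominator exceeds 18:
  i=0: a_0=3, p_0 = 3*1 + 0 = 3, q_0 = 3*0 + 1 = 1.
  i=1: a_1=1, p_1 = 1*3 + 1 = 4, q_1 = 1*1 + 0 = 1.
  i=2: a_2=1, p_2 = 1*4 + 3 = 7, q_2 = 1*1 + 1 = 2.
  i=3: a_3=4, p_3 = 4*7 + 4 = 32, q_3 = 4*2 + 1 = 9.
  i=4: a_4=4, p_4 = 4*32 + 7 = 135, q_4 = 4*9 + 2 = 38.
q_4 = 38 > 18, so the last convergent with denominator <= 18 is p_3/q_3 = 32/9.
The closest fraction with denominator <= 18 is either p_3/q_3 or the intermediate fraction (k*p_3 + p_2)/(k*q_3 + q_2) with the largest k >= 1 whose denominator stays <= 18; these approach x as k grows, and every other convergent or intermediate fraction in range is farther away.
Largest k: floor((18 - q_2)/q_3) = floor((18 - 2)/9) = 1.
That gives (1*32 + 7)/(1*9 + 2) = 39/11.
Compare the errors: |x - 32/9| = |135*9 - 32*38|/(38*9) = 1/342, and |x - 39/11| = |135*11 - 39*38|/(38*11) = 3/418.
Cross-multiplying, 1*418 = 418 < 1026 = 3*342, so 1/342 is smaller: the convergent 32/9 is closer to x than 39/11.

32/9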